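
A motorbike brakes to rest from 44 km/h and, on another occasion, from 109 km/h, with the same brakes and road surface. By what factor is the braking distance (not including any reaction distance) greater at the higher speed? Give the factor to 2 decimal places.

Braking distance d = v²/(2a), so with a fixed, d ∝ v².
Factor = (109/44)² = 2.4773² = 6.1370.

Factor ≈ 6.14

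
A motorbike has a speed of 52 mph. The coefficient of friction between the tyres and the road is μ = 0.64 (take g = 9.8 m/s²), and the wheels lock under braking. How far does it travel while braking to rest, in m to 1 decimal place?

Braking distance ≈ 43.1 m

52 mph × 0.44704 = 23.2461 m/s.
a = μg = 0.64 × 9.8 = 6.272 m/s².
Braking distance = v²/(2a) = 23.2461² / (2 × 6.272) = 540.381 / 12.544 = 43.079 m.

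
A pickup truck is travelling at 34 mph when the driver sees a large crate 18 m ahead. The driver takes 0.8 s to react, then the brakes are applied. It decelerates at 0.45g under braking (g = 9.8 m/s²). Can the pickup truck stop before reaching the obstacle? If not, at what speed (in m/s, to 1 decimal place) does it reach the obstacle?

34 mph × 0.44704 = 15.1994 m/s.
a = 0.45 × 9.8 = 4.410 m/s².
Reaction distance = 15.1994 × 0.8 = 12.160 m.
Braking distance needed to stop: v²/(2a) = 231.022 / 8.820 = 26.193 m, so total needed = 12.160 + 26.193 = 38.353 m > 18 m — it cannot stop.
Distance remaining when braking begins: 18 − 12.160 = 5.840 m.
v² = v₀² − 2a·d = 231.022 − 2 × 4.410 × 5.840 = 179.513 m²/s².
v = √179.513 = 13.398 m/s.

No — it strikes the obstacle at 13.4 m/s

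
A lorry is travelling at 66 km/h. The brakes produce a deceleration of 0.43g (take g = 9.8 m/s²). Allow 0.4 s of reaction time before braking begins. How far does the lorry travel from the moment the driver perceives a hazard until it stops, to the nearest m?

66 km/h ÷ 3.6 = 18.3333 m/s.
a = 0.43 × 9.8 = 4.214 m/s².
Reaction distance = v·t_r = 18.3333 × 0.4 = 7.333 m.
Braking distance = v²/(2a) = 18.3333² / (2 × 4.214) = 336.110 / 8.428 = 39.880 m.
Total = 7.333 + 39.880 = 47.213 m.

Total stopping distance ≈ 47 m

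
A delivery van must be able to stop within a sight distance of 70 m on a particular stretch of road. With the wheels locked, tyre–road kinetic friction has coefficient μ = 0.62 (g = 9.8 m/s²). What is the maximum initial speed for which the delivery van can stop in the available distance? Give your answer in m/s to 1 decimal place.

a = μg = 0.62 × 9.8 = 6.076 m/s².
v²/(2a) = d ⇒ v = √(2 × 6.076 × 70) = √850.64 = 29.1657 m/s.

Maximum speed ≈ 29.2 m/s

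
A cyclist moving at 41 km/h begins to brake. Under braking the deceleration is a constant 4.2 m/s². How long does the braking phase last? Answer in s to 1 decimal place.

Braking time ≈ 2.7 s

41 km/h ÷ 3.6 = 11.3889 m/s.
Braking time = v/a = 11.3889 / 4.200 = 2.712 s.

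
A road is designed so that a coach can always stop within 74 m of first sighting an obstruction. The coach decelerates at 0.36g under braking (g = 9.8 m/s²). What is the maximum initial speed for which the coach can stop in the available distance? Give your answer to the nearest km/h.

a = 0.36 × 9.8 = 3.528 m/s².
v²/(2a) = d ⇒ v = √(2 × 3.528 × 74) = √522.14 = 22.8504 m/s.
22.8504 m/s × 3.6 = 82.261 km/h.

Maximum speed ≈ 82 km/h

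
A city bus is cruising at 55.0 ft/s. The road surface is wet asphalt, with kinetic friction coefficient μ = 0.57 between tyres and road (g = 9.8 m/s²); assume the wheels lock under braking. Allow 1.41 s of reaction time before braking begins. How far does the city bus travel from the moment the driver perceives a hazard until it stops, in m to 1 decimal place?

55 ft/s × 0.3048 = 16.7640 m/s.
a = μg = 0.57 × 9.8 = 5.586 m/s².
Reaction distance = v·t_r = 16.7640 × 1.41 = 23.637 m.
Braking distance = v²/(2a) = 16.7640² / (2 × 5.586) = 281.032 / 11.172 = 25.155 m.
Total = 23.637 + 25.155 = 48.792 m.

Total stopping distance ≈ 48.8 m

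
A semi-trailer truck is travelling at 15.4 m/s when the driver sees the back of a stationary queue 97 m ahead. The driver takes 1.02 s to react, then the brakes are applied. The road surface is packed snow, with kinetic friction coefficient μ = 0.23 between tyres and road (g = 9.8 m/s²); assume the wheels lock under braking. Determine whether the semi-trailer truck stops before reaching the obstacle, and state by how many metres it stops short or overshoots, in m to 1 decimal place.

a = μg = 0.23 × 9.8 = 2.254 m/s².
Reaction distance = 15.4000 × 1.02 = 15.708 m.
Braking distance = v²/(2a) = 237.160 / 4.508 = 52.609 m.
Total stopping distance = 15.708 + 52.609 = 68.317 m, vs 97 m available — it stops with 97 − 68.317 = 28.683 m to spare.

Yes — it stops 28.7 m short of the obstacle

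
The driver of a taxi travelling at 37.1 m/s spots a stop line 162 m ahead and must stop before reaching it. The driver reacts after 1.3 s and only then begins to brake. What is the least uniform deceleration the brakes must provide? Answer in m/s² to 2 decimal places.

Required deceleration ≈ 6.05 m/s²

Distance covered during reaction = 37.1000 × 1.3 = 48.230 m.
Distance available for braking: 162 − 48.230 = 113.770 m.
v² = 2a·d ⇒ a = v²/(2d) = 37.1000² / (2 × 113.770) = 1376.410 / 227.540 = 6.0491 m/s².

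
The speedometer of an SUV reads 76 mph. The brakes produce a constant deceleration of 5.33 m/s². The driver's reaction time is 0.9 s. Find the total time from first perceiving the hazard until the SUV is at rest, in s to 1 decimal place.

76 mph × 0.44704 = 33.9750 m/s.
Braking time = v/a = 33.9750 / 5.330 = 6.374 s.
Total = 0.9 + 6.374 = 7.274 s.

Total time ≈ 7.3 s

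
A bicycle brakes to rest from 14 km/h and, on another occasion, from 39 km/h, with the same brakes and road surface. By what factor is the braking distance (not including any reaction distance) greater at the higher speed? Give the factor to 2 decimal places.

Factor ≈ 7.76

Braking distance d = v²/(2a), so with a fixed, d ∝ v².
Factor = (39/14)² = 2.7857² = 7.7601.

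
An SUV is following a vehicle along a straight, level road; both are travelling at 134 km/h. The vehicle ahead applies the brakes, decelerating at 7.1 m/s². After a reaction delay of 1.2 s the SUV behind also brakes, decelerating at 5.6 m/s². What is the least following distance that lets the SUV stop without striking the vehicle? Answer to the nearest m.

134 km/h ÷ 3.6 = 37.2222 m/s.
Leader travels v²/(2a_L) = 1385.492 / 14.200 = 97.570 m before stopping.
Follower covers v·t_r = 37.2222 × 1.2 = 44.667 m while reacting, then v²/(2a_F) = 1385.492 / 11.200 = 123.705 m while braking, for a total of 44.667 + 123.705 = 168.372 m.
Since a_F ≤ a_L and the follower starts braking later, the follower is never slower than the leader, so the closest approach is when both have stopped.
Minimum gap = 168.372 − 97.570 = 70.802 m.

Minimum gap ≈ 71 m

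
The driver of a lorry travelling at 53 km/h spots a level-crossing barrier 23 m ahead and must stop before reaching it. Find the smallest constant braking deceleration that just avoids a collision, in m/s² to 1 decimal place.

Required deceleration ≈ 4.7 m/s²

53 km/h ÷ 3.6 = 14.7222 m/s.
v² = 2a·d ⇒ a = v²/(2d) = 14.7222² / (2 × 23.000) = 216.743 / 46.000 = 4.7118 m/s².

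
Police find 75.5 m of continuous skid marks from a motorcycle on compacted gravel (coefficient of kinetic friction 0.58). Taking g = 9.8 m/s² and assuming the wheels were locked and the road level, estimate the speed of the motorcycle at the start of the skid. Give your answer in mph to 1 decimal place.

Initial speed ≈ 65.5 mph

Deceleration a = μg = 0.58 × 9.8 = 5.684 m/s².
v = √(2a·d) = √(2 × 5.684 × 75.5) = √858.284 = 29.2965 m/s.
= 29.2965 ÷ 0.44704 = 65.534 mph.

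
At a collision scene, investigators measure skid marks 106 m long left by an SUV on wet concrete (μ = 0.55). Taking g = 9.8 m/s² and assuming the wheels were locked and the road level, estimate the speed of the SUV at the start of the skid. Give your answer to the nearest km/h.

Deceleration a = μg = 0.55 × 9.8 = 5.390 m/s².
v = √(2a·d) = √(2 × 5.390 × 106) = √1142.680 = 33.8036 m/s.
= 33.8036 × 3.6 = 121.693 km/h.

Initial speed ≈ 122 km/h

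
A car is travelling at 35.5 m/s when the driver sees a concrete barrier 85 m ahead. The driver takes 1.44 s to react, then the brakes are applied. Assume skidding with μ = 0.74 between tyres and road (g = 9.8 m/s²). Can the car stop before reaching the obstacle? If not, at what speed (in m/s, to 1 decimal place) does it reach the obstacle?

a = μg = 0.74 × 9.8 = 7.252 m/s².
Reaction distance = 35.5000 × 1.44 = 51.120 m.
Braking distance needed to stop: v²/(2a) = 1260.250 / 14.504 = 86.890 m, so total needed = 51.120 + 86.890 = 138.010 m > 85 m — it cannot stop.
Distance remaining when braking begins: 85 − 51.120 = 33.880 m.
v² = v₀² − 2a·d = 1260.250 − 2 × 7.252 × 33.880 = 768.854 m²/s².
v = √768.854 = 27.728 m/s.

No — it strikes the obstacle at 27.7 m/s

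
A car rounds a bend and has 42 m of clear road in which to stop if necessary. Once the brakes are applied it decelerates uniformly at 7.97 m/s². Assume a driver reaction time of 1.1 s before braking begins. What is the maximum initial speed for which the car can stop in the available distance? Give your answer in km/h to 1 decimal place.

Maximum speed ≈ 66.8 km/h

Stopping distance: v·t_r + v²/(2a) = 42 with t_r = 1.1 s and a = 7.970 m/s².
So v² + 17.534 v − 669.48 = 0.
Positive root: v = −a·t_r + √((a·t_r)² + 2a·d) = −8.767 + √(76.860 + 669.48) = 18.5522 m/s.
18.5522 m/s × 3.6 = 66.788 km/h.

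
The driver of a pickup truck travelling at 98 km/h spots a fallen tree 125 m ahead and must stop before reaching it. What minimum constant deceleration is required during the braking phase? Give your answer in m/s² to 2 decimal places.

Required deceleration ≈ 2.96 m/s²

98 km/h ÷ 3.6 = 27.2222 m/s.
v² = 2a·d ⇒ a = v²/(2d) = 27.2222² / (2 × 125.000) = 741.048 / 250.000 = 2.9642 m/s².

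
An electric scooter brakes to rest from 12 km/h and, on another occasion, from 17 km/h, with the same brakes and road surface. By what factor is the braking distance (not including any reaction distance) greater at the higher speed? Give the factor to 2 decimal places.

Factor ≈ 2.01

Braking distance d = v²/(2a), so with a fixed, d ∝ v².
Factor = (17/12)² = 1.4167² = 2.0070.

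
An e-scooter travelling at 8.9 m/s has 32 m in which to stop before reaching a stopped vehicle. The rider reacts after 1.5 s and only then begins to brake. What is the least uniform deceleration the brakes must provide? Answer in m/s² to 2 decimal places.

Required deceleration ≈ 2.12 m/s²

Distance covered during reaction = 8.9000 × 1.5 = 13.350 m.
Distance available for braking: 32 − 13.350 = 18.650 m.
v² = 2a·d ⇒ a = v²/(2d) = 8.9000² / (2 × 18.650) = 79.210 / 37.300 = 2.1236 m/s².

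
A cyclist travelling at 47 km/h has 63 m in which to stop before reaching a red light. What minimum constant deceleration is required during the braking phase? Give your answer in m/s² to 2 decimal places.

47 km/h ÷ 3.6 = 13.0556 m/s.
v² = 2a·d ⇒ a = v²/(2d) = 13.0556² / (2 × 63.000) = 170.449 / 126.000 = 1.3528 m/s².

Required deceleration ≈ 1.35 m/s²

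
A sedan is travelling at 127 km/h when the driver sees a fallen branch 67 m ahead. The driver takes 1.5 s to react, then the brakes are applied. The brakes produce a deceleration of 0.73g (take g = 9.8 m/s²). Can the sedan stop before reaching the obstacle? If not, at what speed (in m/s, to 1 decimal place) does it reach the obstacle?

No — it strikes the obstacle at 32.3 m/s

127 km/h ÷ 3.6 = 35.2778 m/s.
a = 0.73 × 9.8 = 7.154 m/s².
Reaction distance = 35.2778 × 1.5 = 52.917 m.
Braking distance needed to stop: v²/(2a) = 1244.523 / 14.308 = 86.981 m, so total needed = 52.917 + 86.981 = 139.898 m > 67 m — it cannot stop.
Distance remaining when braking begins: 67 − 52.917 = 14.083 m.
v² = v₀² − 2a·d = 1244.523 − 2 × 7.154 × 14.083 = 1043.023 m²/s².
v = √1043.023 = 32.296 m/s.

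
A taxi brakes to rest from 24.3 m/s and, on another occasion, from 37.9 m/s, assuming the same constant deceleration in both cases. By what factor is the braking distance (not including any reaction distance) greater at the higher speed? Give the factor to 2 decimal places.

Factor ≈ 2.43

Braking distance d = v²/(2a), so with a fixed, d ∝ v².
Factor = (37.9/24.3)² = 1.5597² = 2.4327.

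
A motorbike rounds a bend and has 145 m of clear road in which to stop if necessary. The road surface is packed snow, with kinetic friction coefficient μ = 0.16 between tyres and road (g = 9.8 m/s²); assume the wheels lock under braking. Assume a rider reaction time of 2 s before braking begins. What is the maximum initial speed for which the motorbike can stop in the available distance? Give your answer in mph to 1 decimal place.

a = μg = 0.16 × 9.8 = 1.568 m/s².
Stopping distance: v·t_r + v²/(2a) = 145 with t_r = 2 s and a = 1.568 m/s².
So v² + 6.272 v − 454.72 = 0.
Positive root: v = −a·t_r + √((a·t_r)² + 2a·d) = −3.136 + √(9.834 + 454.72) = 18.4175 m/s.
18.4175 m/s ÷ 0.44704 = 41.199 mph.

Maximum speed ≈ 41.2 mph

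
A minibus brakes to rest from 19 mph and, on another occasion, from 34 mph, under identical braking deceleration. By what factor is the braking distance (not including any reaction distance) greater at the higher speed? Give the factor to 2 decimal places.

Braking distance d = v²/(2a), so with a fixed, d ∝ v².
Factor = (34/19)² = 1.7895² = 3.2023.

Factor ≈ 3.20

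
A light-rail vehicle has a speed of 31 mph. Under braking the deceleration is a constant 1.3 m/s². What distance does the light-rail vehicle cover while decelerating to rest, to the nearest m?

Braking distance ≈ 74 m

31 mph × 0.44704 = 13.8582 m/s.
Braking distance = v²/(2a) = 13.8582² / (2 × 1.300) = 192.050 / 2.600 = 73.865 m.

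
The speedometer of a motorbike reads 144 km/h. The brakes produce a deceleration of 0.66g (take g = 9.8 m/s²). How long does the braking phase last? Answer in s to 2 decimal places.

Braking time ≈ 6.18 s

144 km/h ÷ 3.6 = 40.0000 m/s.
a = 0.66 × 9.8 = 6.468 m/s².
Braking time = v/a = 40.0000 / 6.468 = 6.184 s.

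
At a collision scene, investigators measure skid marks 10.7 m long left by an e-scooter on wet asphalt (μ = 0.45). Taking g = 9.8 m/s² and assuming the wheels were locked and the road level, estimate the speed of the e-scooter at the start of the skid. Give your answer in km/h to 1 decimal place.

Initial speed ≈ 35.0 km/h

Deceleration a = μg = 0.45 × 9.8 = 4.410 m/s².
v = √(2a·d) = √(2 × 4.410 × 10.7) = √94.374 = 9.7146 m/s.
= 9.7146 × 3.6 = 34.973 km/h.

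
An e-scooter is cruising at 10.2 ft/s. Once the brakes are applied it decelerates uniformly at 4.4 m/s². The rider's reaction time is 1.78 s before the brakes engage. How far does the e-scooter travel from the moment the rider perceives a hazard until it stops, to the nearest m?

10.2 ft/s × 0.3048 = 3.1090 m/s.
Reaction distance = v·t_r = 3.1090 × 1.78 = 5.534 m.
Braking distance = v²/(2a) = 3.1090² / (2 × 4.400) = 9.666 / 8.800 = 1.098 m.
Total = 5.534 + 1.098 = 6.632 m.

Total stopping distance ≈ 7 m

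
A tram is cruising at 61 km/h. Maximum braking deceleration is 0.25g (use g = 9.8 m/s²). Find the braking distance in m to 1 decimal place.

61 km/h ÷ 3.6 = 16.9444 m/s.
a = 0.25 × 9.8 = 2.450 m/s².
Braking distance = v²/(2a) = 16.9444² / (2 × 2.450) = 287.113 / 4.900 = 58.594 m.

Braking distance ≈ 58.6 m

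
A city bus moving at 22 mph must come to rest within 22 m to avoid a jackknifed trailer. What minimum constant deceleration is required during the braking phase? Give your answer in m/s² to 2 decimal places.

22 mph × 0.44704 = 9.8349 m/s.
v² = 2a·d ⇒ a = v²/(2d) = 9.8349² / (2 × 22.000) = 96.725 / 44.000 = 2.1983 m/s².

Required deceleration ≈ 2.20 m/s²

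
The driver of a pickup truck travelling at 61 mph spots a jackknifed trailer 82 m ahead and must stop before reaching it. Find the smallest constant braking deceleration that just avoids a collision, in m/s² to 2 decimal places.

Required deceleration ≈ 4.53 m/s²

61 mph × 0.44704 = 27.2694 m/s.
v² = 2a·d ⇒ a = v²/(2d) = 27.2694² / (2 × 82.000) = 743.620 / 164.000 = 4.5343 m/s².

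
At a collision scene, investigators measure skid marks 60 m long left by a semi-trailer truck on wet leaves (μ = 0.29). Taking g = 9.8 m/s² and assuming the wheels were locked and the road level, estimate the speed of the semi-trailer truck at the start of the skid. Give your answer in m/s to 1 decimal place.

Deceleration a = μg = 0.29 × 9.8 = 2.842 m/s².
v = √(2a·d) = √(2 × 2.842 × 60) = √341.040 = 18.4673 m/s.

Initial speed ≈ 18.5 m/s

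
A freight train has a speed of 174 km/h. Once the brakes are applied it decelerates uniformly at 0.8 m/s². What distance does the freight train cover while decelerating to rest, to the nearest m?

174 km/h ÷ 3.6 = 48.3333 m/s.
Braking distance = v²/(2a) = 48.3333² / (2 × 0.800) = 2336.108 / 1.600 = 1460.068 m.

Braking distance ≈ 1460 m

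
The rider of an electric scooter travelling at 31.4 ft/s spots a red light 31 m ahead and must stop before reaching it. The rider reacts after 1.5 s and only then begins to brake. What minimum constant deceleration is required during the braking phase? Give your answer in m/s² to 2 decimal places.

31.4 ft/s × 0.3048 = 9.5707 m/s.
Distance covered during reaction = 9.5707 × 1.5 = 14.356 m.
Distance available for braking: 31 − 14.356 = 16.644 m.
v² = 2a·d ⇒ a = v²/(2d) = 9.5707² / (2 × 16.644) = 91.598 / 33.288 = 2.7517 m/s².

Required deceleration ≈ 2.75 m/s²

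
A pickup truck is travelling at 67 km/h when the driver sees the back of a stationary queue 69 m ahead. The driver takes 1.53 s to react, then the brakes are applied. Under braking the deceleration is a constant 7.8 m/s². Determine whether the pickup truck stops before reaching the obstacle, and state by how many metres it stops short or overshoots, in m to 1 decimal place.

67 km/h ÷ 3.6 = 18.6111 m/s.
Reaction distance = 18.6111 × 1.53 = 28.475 m.
Braking distance = v²/(2a) = 346.373 / 15.600 = 22.203 m.
Total stopping distance = 28.475 + 22.203 = 50.678 m, vs 69 m available — it stops with 69 − 50.678 = 18.322 m to spare.

Yes — it stops 18.3 m short of the obstacle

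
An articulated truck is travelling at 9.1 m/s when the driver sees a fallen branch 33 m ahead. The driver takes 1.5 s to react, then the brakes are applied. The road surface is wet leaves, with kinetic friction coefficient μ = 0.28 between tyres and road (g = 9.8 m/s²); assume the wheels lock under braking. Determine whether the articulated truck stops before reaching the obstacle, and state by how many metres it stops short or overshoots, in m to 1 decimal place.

a = μg = 0.28 × 9.8 = 2.744 m/s².
Reaction distance = 9.1000 × 1.5 = 13.650 m.
Braking distance = v²/(2a) = 82.810 / 5.488 = 15.089 m.
Total stopping distance = 13.650 + 15.089 = 28.739 m, vs 33 m available — it stops with 33 − 28.739 = 4.261 m to spare.

Yes — it stops 4.3 m short of the obstacle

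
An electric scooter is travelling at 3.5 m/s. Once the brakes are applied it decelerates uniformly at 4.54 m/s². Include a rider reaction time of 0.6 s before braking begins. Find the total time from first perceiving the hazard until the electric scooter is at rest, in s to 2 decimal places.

Total time ≈ 1.37 s

Braking time = v/a = 3.5000 / 4.540 = 0.771 s.
Total = 0.6 + 0.771 = 1.371 s.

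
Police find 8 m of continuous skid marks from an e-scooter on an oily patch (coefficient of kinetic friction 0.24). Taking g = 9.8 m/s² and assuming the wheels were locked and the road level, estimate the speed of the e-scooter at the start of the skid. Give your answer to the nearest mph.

Deceleration a = μg = 0.24 × 9.8 = 2.352 m/s².
v = √(2a·d) = √(2 × 2.352 × 8) = √37.632 = 6.1345 m/s.
= 6.1345 ÷ 0.44704 = 13.722 mph.

Initial speed ≈ 14 mph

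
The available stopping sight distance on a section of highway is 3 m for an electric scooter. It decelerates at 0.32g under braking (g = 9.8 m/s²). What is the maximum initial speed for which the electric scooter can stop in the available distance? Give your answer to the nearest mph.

Maximum speed ≈ 10 mph

a = 0.32 × 9.8 = 3.136 m/s².
v²/(2a) = d ⇒ v = √(2 × 3.136 × 3) = √18.82 = 4.3382 m/s.
4.3382 m/s ÷ 0.44704 = 9.704 mph.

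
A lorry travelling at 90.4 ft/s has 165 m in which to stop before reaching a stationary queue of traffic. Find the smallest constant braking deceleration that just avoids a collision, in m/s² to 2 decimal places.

90.4 ft/s × 0.3048 = 27.5539 m/s.
v² = 2a·d ⇒ a = v²/(2d) = 27.5539² / (2 × 165.000) = 759.217 / 330.000 = 2.3007 m/s².

Required deceleration ≈ 2.30 m/s²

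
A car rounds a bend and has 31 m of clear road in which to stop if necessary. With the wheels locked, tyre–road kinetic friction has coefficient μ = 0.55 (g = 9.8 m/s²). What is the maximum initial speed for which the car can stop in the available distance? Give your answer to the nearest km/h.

Maximum speed ≈ 66 km/h

a = μg = 0.55 × 9.8 = 5.390 m/s².
v²/(2a) = d ⇒ v = √(2 × 5.390 × 31) = √334.18 = 18.2806 m/s.
18.2806 m/s × 3.6 = 65.810 km/h.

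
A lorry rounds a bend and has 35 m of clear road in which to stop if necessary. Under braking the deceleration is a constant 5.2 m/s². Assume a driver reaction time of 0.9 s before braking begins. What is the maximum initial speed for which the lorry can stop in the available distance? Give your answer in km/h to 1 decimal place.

Maximum speed ≈ 53.9 km/h

Stopping distance: v·t_r + v²/(2a) = 35 with t_r = 0.9 s and a = 5.200 m/s².
So v² + 9.360 v − 364.00 = 0.
Positive root: v = −a·t_r + √((a·t_r)² + 2a·d) = −4.680 + √(21.902 + 364.00) = 14.9644 m/s.
14.9644 m/s × 3.6 = 53.872 km/h.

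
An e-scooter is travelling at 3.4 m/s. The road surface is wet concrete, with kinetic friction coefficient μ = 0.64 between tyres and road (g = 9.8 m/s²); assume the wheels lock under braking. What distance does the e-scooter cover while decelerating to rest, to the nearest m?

Braking distance ≈ 1 m

a = μg = 0.64 × 9.8 = 6.272 m/s².
Braking distance = v²/(2a) = 3.4000² / (2 × 6.272) = 11.560 / 12.544 = 0.922 m.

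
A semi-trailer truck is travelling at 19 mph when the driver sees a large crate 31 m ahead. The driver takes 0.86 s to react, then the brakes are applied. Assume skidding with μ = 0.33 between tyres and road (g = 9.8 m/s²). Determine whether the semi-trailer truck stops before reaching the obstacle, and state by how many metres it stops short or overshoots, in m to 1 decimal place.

19 mph × 0.44704 = 8.4938 m/s.
a = μg = 0.33 × 9.8 = 3.234 m/s².
Reaction distance = 8.4938 × 0.86 = 7.305 m.
Braking distance = v²/(2a) = 72.145 / 6.468 = 11.154 m.
Total stopping distance = 7.305 + 11.154 = 18.459 m, vs 31 m available — it stops with 31 − 18.459 = 12.541 m to spare.

Yes — it stops 12.5 m short of the obstacle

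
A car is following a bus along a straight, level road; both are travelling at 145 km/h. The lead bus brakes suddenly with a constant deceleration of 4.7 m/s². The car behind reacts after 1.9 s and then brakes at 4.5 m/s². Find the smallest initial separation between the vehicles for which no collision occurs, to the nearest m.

Minimum gap ≈ 84 m

145 km/h ÷ 3.6 = 40.2778 m/s.
Leader travels v²/(2a_L) = 1622.301 / 9.400 = 172.585 m before stopping.
Follower covers v·t_r = 40.2778 × 1.9 = 76.528 m while reacting, then v²/(2a_F) = 1622.301 / 9.000 = 180.256 m while braking, for a total of 76.528 + 180.256 = 256.784 m.
Since a_F ≤ a_L and the follower starts braking later, the follower is never slower than the leader, so the closest approach is when both have stopped.
Minimum gap = 256.784 − 172.585 = 84.199 m.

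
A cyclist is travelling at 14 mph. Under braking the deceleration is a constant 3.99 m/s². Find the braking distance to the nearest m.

14 mph × 0.44704 = 6.2586 m/s.
Braking distance = v²/(2a) = 6.2586² / (2 × 3.990) = 39.170 / 7.980 = 4.909 m.

Braking distance ≈ 5 m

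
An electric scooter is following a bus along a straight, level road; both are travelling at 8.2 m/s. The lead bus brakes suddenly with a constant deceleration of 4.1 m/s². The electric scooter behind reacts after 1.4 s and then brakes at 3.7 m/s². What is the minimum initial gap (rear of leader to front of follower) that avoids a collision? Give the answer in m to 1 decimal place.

Minimum gap ≈ 12.4 m

Leader travels v²/(2a_L) = 67.240 / 8.200 = 8.200 m before stopping.
Follower covers v·t_r = 8.2000 × 1.4 = 11.480 m while reacting, then v²/(2a_F) = 67.240 / 7.400 = 9.086 m while braking, for a total of 11.480 + 9.086 = 20.566 m.
Since a_F ≤ a_L and the follower starts braking later, the follower is never slower than the leader, so the closest approach is when both have stopped.
Minimum gap = 20.566 − 8.200 = 12.366 m.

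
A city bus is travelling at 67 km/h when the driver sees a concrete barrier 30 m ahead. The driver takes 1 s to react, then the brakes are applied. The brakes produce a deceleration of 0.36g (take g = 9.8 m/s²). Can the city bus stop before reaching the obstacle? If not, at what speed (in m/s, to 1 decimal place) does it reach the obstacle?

67 km/h ÷ 3.6 = 18.6111 m/s.
a = 0.36 × 9.8 = 3.528 m/s².
Reaction distance = 18.6111 × 1 = 18.611 m.
Braking distance needed to stop: v²/(2a) = 346.373 / 7.056 = 49.089 m, so total needed = 18.611 + 49.089 = 67.700 m > 30 m — it cannot stop.
Distance remaining when braking begins: 30 − 18.611 = 11.389 m.
v² = v₀² − 2a·d = 346.373 − 2 × 3.528 × 11.389 = 266.012 m²/s².
v = √266.012 = 16.310 m/s.

No — it strikes the obstacle at 16.3 m/s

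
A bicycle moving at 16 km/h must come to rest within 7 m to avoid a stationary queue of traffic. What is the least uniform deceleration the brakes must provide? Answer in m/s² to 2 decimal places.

16 km/h ÷ 3.6 = 4.4444 m/s.
v² = 2a·d ⇒ a = v²/(2d) = 4.4444² / (2 × 7.000) = 19.753 / 14.000 = 1.4109 m/s².

Required deceleration ≈ 1.41 m/s²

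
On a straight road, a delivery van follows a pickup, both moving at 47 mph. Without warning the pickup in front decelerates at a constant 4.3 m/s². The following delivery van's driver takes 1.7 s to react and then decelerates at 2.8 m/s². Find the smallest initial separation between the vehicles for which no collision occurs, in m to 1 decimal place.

Minimum gap ≈ 63.2 m

47 mph × 0.44704 = 21.0109 m/s.
Leader travels v²/(2a_L) = 441.458 / 8.600 = 51.332 m before stopping.
Follower covers v·t_r = 21.0109 × 1.7 = 35.719 m while reacting, then v²/(2a_F) = 441.458 / 5.600 = 78.832 m while braking, for a total of 35.719 + 78.832 = 114.551 m.
Since a_F ≤ a_L and the follower starts braking later, the follower is never slower than the leader, so the closest approach is when both have stopped.
Minimum gap = 114.551 − 51.332 = 63.219 m.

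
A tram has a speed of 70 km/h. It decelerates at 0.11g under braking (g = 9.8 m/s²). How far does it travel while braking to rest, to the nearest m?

70 km/h ÷ 3.6 = 19.4444 m/s.
a = 0.11 × 9.8 = 1.078 m/s².
Braking distance = v²/(2a) = 19.4444² / (2 × 1.078) = 378.085 / 2.156 = 175.364 m.

Braking distance ≈ 175 m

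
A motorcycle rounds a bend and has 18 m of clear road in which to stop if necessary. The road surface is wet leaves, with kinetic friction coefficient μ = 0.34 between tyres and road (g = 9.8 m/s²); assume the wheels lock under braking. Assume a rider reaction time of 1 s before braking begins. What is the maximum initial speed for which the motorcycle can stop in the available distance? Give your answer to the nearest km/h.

Maximum speed ≈ 29 km/h

a = μg = 0.34 × 9.8 = 3.332 m/s².
Stopping distance: v·t_r + v²/(2a) = 18 with t_r = 1 s and a = 3.332 m/s².
So v² + 6.664 v − 119.95 = 0.
Positive root: v = −a·t_r + √((a·t_r)² + 2a·d) = −3.332 + √(11.102 + 119.95) = 8.1158 m/s.
8.1158 m/s × 3.6 = 29.217 km/h.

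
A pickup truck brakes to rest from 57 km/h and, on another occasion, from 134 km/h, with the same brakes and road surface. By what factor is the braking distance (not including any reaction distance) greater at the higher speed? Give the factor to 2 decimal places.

Braking distance d = v²/(2a), so with a fixed, d ∝ v².
Factor = (134/57)² = 2.3509² = 5.5267.

Factor ≈ 5.53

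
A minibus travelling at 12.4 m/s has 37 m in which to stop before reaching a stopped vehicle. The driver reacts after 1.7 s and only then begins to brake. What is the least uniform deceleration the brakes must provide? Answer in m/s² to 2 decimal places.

Required deceleration ≈ 4.83 m/s²

Distance covered during reaction = 12.4000 × 1.7 = 21.080 m.
Distance available for braking: 37 − 21.080 = 15.920 m.
v² = 2a·d ⇒ a = v²/(2d) = 12.4000² / (2 × 15.920) = 153.760 / 31.840 = 4.8291 m/s².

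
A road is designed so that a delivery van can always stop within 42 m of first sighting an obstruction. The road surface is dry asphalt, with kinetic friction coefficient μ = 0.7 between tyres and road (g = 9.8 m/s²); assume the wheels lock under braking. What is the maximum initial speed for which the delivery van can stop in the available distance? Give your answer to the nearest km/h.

a = μg = 0.7 × 9.8 = 6.860 m/s².
v²/(2a) = d ⇒ v = √(2 × 6.860 × 42) = √576.24 = 24.0050 m/s.
24.0050 m/s × 3.6 = 86.418 km/h.

Maximum speed ≈ 86 km/h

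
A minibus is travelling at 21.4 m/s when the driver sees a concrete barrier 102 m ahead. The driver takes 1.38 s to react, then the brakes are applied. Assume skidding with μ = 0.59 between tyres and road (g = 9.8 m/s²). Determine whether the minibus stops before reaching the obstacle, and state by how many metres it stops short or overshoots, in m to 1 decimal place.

Yes — it stops 32.9 m short of the obstacle

a = μg = 0.59 × 9.8 = 5.782 m/s².
Reaction distance = 21.4000 × 1.38 = 29.532 m.
Braking distance = v²/(2a) = 457.960 / 11.564 = 39.602 m.
Total stopping distance = 29.532 + 39.602 = 69.134 m, vs 102 m available — it stops with 102 − 69.134 = 32.866 m to spare.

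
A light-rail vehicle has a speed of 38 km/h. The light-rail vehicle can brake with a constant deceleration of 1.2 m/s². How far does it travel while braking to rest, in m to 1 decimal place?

Braking distance ≈ 46.4 m

38 km/h ÷ 3.6 = 10.5556 m/s.
Braking distance = v²/(2a) = 10.5556² / (2 × 1.200) = 111.421 / 2.400 = 46.425 m.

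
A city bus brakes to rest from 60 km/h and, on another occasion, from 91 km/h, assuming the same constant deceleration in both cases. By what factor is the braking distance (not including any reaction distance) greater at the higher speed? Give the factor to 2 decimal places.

Factor ≈ 2.30

Braking distance d = v²/(2a), so with a fixed, d ∝ v².
Factor = (91/60)² = 1.5167² = 2.3004.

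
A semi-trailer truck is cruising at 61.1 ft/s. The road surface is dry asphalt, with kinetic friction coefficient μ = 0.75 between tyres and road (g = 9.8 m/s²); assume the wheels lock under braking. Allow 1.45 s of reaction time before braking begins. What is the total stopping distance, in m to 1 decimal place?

Total stopping distance ≈ 50.6 m

61.1 ft/s × 0.3048 = 18.6233 m/s.
a = μg = 0.75 × 9.8 = 7.350 m/s².
Reaction distance = v·t_r = 18.6233 × 1.45 = 27.004 m.
Braking distance = v²/(2a) = 18.6233² / (2 × 7.350) = 346.827 / 14.700 = 23.594 m.
Total = 27.004 + 23.594 = 50.598 m.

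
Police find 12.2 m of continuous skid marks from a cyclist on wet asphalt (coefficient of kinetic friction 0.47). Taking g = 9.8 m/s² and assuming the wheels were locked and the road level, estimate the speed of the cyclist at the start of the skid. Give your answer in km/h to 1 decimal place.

Initial speed ≈ 38.2 km/h

Deceleration a = μg = 0.47 × 9.8 = 4.606 m/s².
v = √(2a·d) = √(2 × 4.606 × 12.2) = √112.386 = 10.6012 m/s.
= 10.6012 × 3.6 = 38.164 km/h.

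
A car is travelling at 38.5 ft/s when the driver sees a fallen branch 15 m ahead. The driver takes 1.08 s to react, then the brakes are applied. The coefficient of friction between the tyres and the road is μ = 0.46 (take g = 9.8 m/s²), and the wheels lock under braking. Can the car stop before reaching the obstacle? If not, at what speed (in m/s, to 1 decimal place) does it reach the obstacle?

No — it strikes the obstacle at 10.8 m/s

38.5 ft/s × 0.3048 = 11.7348 m/s.
a = μg = 0.46 × 9.8 = 4.508 m/s².
Reaction distance = 11.7348 × 1.08 = 12.674 m.
Braking distance needed to stop: v²/(2a) = 137.706 / 9.016 = 15.274 m, so total needed = 12.674 + 15.274 = 27.948 m > 15 m — it cannot stop.
Distance remaining when braking begins: 15 − 12.674 = 2.326 m.
v² = v₀² − 2a·d = 137.706 − 2 × 4.508 × 2.326 = 116.735 m²/s².
v = √116.735 = 10.804 m/s.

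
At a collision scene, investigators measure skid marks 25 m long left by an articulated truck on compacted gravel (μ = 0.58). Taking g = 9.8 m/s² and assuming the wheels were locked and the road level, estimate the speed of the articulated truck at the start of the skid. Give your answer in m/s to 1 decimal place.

Initial speed ≈ 16.9 m/s

Deceleration a = μg = 0.58 × 9.8 = 5.684 m/s².
v = √(2a·d) = √(2 × 5.684 × 25) = √284.200 = 16.8582 m/s.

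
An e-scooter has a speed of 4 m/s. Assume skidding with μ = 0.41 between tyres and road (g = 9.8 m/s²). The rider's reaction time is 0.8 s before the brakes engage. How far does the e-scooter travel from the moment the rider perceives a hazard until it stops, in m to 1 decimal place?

Total stopping distance ≈ 5.2 m

a = μg = 0.41 × 9.8 = 4.018 m/s².
Reaction distance = v·t_r = 4.0000 × 0.8 = 3.200 m.
Braking distance = v²/(2a) = 4.0000² / (2 × 4.018) = 16.000 / 8.036 = 1.991 m.
Total = 3.200 + 1.991 = 5.191 m.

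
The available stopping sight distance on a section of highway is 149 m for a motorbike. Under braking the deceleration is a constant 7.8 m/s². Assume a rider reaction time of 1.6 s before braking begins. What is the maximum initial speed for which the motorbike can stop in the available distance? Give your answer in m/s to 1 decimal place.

Stopping distance: v·t_r + v²/(2a) = 149 with t_r = 1.6 s and a = 7.800 m/s².
So v² + 24.960 v − 2324.40 = 0.
Positive root: v = −a·t_r + √((a·t_r)² + 2a·d) = −12.480 + √(155.750 + 2324.40) = 37.3211 m/s.

Maximum speed ≈ 37.3 m/s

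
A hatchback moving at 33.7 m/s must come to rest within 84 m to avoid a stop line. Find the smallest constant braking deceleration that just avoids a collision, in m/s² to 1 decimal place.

v² = 2a·d ⇒ a = v²/(2d) = 33.7000² / (2 × 84.000) = 1135.690 / 168.000 = 6.7601 m/s².

Required deceleration ≈ 6.8 m/s²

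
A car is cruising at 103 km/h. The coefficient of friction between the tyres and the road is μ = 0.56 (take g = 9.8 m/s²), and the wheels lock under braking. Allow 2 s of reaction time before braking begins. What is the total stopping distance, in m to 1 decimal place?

103 km/h ÷ 3.6 = 28.6111 m/s.
a = μg = 0.56 × 9.8 = 5.488 m/s².
Reaction distance = v·t_r = 28.6111 × 2 = 57.222 m.
Braking distance = v²/(2a) = 28.6111² / (2 × 5.488) = 818.595 / 10.976 = 74.580 m.
Total = 57.222 + 74.580 = 131.802 m.

Total stopping distance ≈ 131.8 m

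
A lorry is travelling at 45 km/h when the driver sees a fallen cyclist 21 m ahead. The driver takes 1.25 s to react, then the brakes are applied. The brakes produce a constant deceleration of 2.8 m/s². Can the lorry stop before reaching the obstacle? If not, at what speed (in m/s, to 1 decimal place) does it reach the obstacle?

45 km/h ÷ 3.6 = 12.5000 m/s.
Reaction distance = 12.5000 × 1.25 = 15.625 m.
Braking distance needed to stop: v²/(2a) = 156.250 / 5.600 = 27.902 m, so total needed = 15.625 + 27.902 = 43.527 m > 21 m — it cannot stop.
Distance remaining when braking begins: 21 − 15.625 = 5.375 m.
v² = v₀² − 2a·d = 156.250 − 2 × 2.800 × 5.375 = 126.150 m²/s².
v = √126.150 = 11.232 m/s.

No — it strikes the obstacle at 11.2 m/s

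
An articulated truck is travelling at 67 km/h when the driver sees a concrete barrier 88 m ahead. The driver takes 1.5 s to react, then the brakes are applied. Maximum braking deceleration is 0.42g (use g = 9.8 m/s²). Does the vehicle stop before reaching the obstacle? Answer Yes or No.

67 km/h ÷ 3.6 = 18.6111 m/s.
a = 0.42 × 9.8 = 4.116 m/s².
Reaction distance = 18.6111 × 1.5 = 27.917 m.
Braking distance = v²/(2a) = 346.373 / 8.232 = 42.076 m.
Total stopping distance = 27.917 + 42.076 = 69.993 m, vs 88 m available — it stops with 88 − 69.993 = 18.007 m to spare.

Yes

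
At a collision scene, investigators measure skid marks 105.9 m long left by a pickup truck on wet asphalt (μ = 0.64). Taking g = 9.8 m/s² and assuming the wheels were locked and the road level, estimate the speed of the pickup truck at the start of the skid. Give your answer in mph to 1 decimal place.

Deceleration a = μg = 0.64 × 9.8 = 6.272 m/s².
v = √(2a·d) = √(2 × 6.272 × 105.9) = √1328.410 = 36.4474 m/s.
= 36.4474 ÷ 0.44704 = 81.531 mph.

Initial speed ≈ 81.5 mph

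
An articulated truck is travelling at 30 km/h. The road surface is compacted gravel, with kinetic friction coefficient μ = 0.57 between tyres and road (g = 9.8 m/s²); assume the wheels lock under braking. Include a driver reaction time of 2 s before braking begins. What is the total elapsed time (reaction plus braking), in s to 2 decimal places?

30 km/h ÷ 3.6 = 8.3333 m/s.
a = μg = 0.57 × 9.8 = 5.586 m/s².
Braking time = v/a = 8.3333 / 5.586 = 1.492 s.
Total = 2 + 1.492 = 3.492 s.

Total time ≈ 3.49 s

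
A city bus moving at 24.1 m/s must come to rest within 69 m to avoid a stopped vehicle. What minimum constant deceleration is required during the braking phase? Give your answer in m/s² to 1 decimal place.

Required deceleration ≈ 4.2 m/s²

v² = 2a·d ⇒ a = v²/(2d) = 24.1000² / (2 × 69.000) = 580.810 / 138.000 = 4.2088 m/s².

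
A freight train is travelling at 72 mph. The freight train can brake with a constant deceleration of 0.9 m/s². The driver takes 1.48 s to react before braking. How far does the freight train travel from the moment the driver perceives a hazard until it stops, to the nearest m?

Total stopping distance ≈ 623 m

72 mph × 0.44704 = 32.1869 m/s.
Reaction distance = v·t_r = 32.1869 × 1.48 = 47.637 m.
Braking distance = v²/(2a) = 32.1869² / (2 × 0.900) = 1035.997 / 1.800 = 575.554 m.
Total = 47.637 + 575.554 = 623.191 m.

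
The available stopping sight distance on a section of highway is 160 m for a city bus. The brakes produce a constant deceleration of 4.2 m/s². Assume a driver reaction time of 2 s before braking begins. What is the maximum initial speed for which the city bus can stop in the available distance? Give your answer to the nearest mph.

Stopping distance: v·t_r + v²/(2a) = 160 with t_r = 2 s and a = 4.200 m/s².
So v² + 16.800 v − 1344.00 = 0.
Positive root: v = −a·t_r + √((a·t_r)² + 2a·d) = −8.400 + √(70.560 + 1344.00) = 29.2106 m/s.
29.2106 m/s ÷ 0.44704 = 65.342 mph.

Maximum speed ≈ 65 mph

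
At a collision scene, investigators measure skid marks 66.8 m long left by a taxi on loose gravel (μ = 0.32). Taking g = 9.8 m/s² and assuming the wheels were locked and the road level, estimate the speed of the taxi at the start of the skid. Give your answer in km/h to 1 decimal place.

Initial speed ≈ 73.7 km/h

Deceleration a = μg = 0.32 × 9.8 = 3.136 m/s².
v = √(2a·d) = √(2 × 3.136 × 66.8) = √418.970 = 20.4688 m/s.
= 20.4688 × 3.6 = 73.688 km/h.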